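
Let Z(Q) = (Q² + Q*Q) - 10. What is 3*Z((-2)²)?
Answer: 66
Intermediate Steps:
Z(Q) = -10 + 2*Q² (Z(Q) = (Q² + Q²) - 10 = 2*Q² - 10 = -10 + 2*Q²)
3*Z((-2)²) = 3*(-10 + 2*((-2)²)²) = 3*(-10 + 2*4²) = 3*(-10 + 2*16) = 3*(-10 + 32) = 3*22 = 66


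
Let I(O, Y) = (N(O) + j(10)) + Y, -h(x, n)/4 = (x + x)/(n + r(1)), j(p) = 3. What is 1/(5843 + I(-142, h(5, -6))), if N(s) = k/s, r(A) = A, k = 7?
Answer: 142/831261 ≈ 0.00017082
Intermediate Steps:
N(s) = 7/s
h(x, n) = -8*x/(1 + n) (h(x, n) = -4*(x + x)/(n + 1) = -4*2*x/(1 + n) = -8*x/(1 + n))
I(O, Y) = 3 + Y + 7/O (I(O, Y) = (7/O + 3) + Y = (3 + 7/O) + Y = 3 + Y + 7/O)
1/(5843 + I(-142, h(5, -6))) = 1/(5843 + (3 - 8*5/(1 - 6) + 7/(-142))) = 1/(5843 + (3 - 8*5/(-5) + 7*(-1/142))) = 1/(5843 + (3 - 8*5*(-⅕) - 7/142)) = 1/(5843 + (3 + 8 - 7/142)) = 1/(5843 + 1555/142) = 1/(831261/142) = 142/831261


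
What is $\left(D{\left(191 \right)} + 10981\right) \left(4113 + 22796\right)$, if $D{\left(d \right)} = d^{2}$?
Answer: $1277154958$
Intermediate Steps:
$\left(D{\left(191 \right)} + 10981\right) \left(4113 + 22796\right) = \left(191^{2} + 10981\right) \left(4113 + 22796\right) = \left(36481 + 10981\right) 26909 = 47462 \cdot 26909 = 1277154958$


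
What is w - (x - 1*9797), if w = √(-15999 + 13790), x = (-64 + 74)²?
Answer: 9697 + 47*I ≈ 9697.0 + 47.0*I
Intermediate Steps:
x = 100 (x = 10² = 100)
w = 47*I (w = √(-2209) = 47*I ≈ 47.0*I)
w - (x - 1*9797) = 47*I - (100 - 1*9797) = 47*I - (100 - 9797) = 47*I - 1*(-9697) = 47*I + 9697 = 9697 + 47*I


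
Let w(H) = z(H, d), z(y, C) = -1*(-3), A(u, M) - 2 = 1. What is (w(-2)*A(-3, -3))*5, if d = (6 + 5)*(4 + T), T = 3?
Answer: 45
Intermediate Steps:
A(u, M) = 3 (A(u, M) = 2 + 1 = 3)
d = 77 (d = (6 + 5)*(4 + 3) = 11*7 = 77)
z(y, C) = 3
w(H) = 3
(w(-2)*A(-3, -3))*5 = (3*3)*5 = 9*5 = 45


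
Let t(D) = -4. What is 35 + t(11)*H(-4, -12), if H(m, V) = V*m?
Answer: -157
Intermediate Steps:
35 + t(11)*H(-4, -12) = 35 - (-48)*(-4) = 35 - 4*48 = 35 - 192 = -157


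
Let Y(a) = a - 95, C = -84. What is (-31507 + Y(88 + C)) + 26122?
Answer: -5476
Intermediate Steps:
Y(a) = -95 + a
(-31507 + Y(88 + C)) + 26122 = (-31507 + (-95 + (88 - 84))) + 26122 = (-31507 + (-95 + 4)) + 26122 = (-31507 - 91) + 26122 = -31598 + 26122 = -5476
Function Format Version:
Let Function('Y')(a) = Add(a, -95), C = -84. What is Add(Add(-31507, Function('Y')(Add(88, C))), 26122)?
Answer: -5476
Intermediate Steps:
Function('Y')(a) = Add(-95, a)
Add(Add(-31507, Function('Y')(Add(88, C))), 26122) = Add(Add(-31507, Add(-95, Add(88, -84))), 26122) = Add(Add(-31507, Add(-95, 4)), 26122) = Add(Add(-31507, -91), 26122) = Add(-31598, 26122) = -5476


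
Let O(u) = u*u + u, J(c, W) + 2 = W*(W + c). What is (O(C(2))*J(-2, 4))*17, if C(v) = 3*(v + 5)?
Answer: 47124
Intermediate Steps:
J(c, W) = -2 + W*(W + c)
C(v) = 15 + 3*v (C(v) = 3*(5 + v) = 15 + 3*v)
O(u) = u + u² (O(u) = u² + u = u + u²)
(O(C(2))*J(-2, 4))*17 = (((15 + 3*2)*(1 + (15 + 3*2)))*(-2 + 4² + 4*(-2)))*17 = (((15 + 6)*(1 + (15 + 6)))*(-2 + 16 - 8))*17 = ((21*(1 + 21))*6)*17 = ((21*22)*6)*17 = (462*6)*17 = 2772*17 = 47124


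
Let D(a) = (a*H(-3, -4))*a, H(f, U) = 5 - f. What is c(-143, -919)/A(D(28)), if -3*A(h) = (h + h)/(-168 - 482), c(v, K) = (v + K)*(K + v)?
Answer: 274911975/1568 ≈ 1.7533e+5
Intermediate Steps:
c(v, K) = (K + v)² (c(v, K) = (K + v)*(K + v) = (K + v)²)
D(a) = 8*a² (D(a) = (a*(5 - 1*(-3)))*a = (a*(5 + 3))*a = (a*8)*a = (8*a)*a = 8*a²)
A(h) = h/975 (A(h) = -(h + h)/(3*(-168 - 482)) = -2*h/(3*(-650)) = -2*h*(-1)/(3*650) = -(-1)*h/975 = h/975)
c(-143, -919)/A(D(28)) = (-919 - 143)²/(((8*28²)/975)) = (-1062)²/(((8*784)/975)) = 1127844/(((1/975)*6272)) = 1127844/(6272/975) = 1127844*(975/6272) = 274911975/1568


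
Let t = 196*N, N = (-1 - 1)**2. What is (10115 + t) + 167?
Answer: 11066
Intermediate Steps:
N = 4 (N = (-2)**2 = 4)
t = 784 (t = 196*4 = 784)
(10115 + t) + 167 = (10115 + 784) + 167 = 10899 + 167 = 11066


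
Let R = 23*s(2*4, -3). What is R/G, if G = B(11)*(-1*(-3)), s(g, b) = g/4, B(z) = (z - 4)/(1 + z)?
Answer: 184/7 ≈ 26.286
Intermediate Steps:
B(z) = (-4 + z)/(1 + z)
s(g, b) = g/4 (s(g, b) = g*(¼) = g/4)
G = 7/4 (G = ((-4 + 11)/(1 + 11))*(-1*(-3)) = (7/12)*3 = 7/4 ≈ 1.7500)
R = 46 (R = 23*((2*4)/4) = 23*((¼)*8) = 23*2 = 46)
R/G = 46/(7/4) = 46*(4/7) = 184/7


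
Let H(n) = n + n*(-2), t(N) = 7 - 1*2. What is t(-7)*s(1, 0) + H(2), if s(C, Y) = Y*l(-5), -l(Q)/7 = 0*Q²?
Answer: -2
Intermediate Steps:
l(Q) = 0 (l(Q) = -0*Q² = -7*0 = 0)
t(N) = 5 (t(N) = 7 - 2 = 5)
s(C, Y) = 0 (s(C, Y) = Y*0 = 0)
H(n) = -n (H(n) = n - 2*n = -n)
t(-7)*s(1, 0) + H(2) = 5*0 - 1*2 = 0 - 2 = -2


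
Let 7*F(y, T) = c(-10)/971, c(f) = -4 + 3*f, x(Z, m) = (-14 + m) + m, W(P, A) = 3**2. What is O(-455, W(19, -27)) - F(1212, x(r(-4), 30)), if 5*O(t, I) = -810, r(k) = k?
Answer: -1101080/6797 ≈ -162.00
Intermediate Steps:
W(P, A) = 9
O(t, I) = -162 (O(t, I) = (1/5)*(-810) = -162)
x(Z, m) = -14 + 2*m
F(y, T) = -34/6797 (F(y, T) = ((-4 + 3*(-10))/971)/7 = ((-4 - 30)*(1/971))/7 = (-34*1/971)/7 = (1/7)*(-34/971) = -34/6797)
O(-455, W(19, -27)) - F(1212, x(r(-4), 30)) = -162 - 1*(-34/6797) = -162 + 34/6797 = -1101080/6797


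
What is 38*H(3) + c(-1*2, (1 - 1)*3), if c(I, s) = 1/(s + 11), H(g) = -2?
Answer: -835/11 ≈ -75.909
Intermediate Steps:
c(I, s) = 1/(11 + s)
38*H(3) + c(-1*2, (1 - 1)*3) = 38*(-2) + 1/(11 + (1 - 1)*3) = -76 + 1/(11 + 0*3) = -76 + 1/(11 + 0) = -76 + 1/11 = -835/11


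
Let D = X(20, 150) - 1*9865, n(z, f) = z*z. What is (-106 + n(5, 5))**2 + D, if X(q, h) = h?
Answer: -3154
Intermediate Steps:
n(z, f) = z**2
D = -9715 (D = 150 - 1*9865 = 150 - 9865 = -9715)
(-106 + n(5, 5))**2 + D = (-106 + 5**2)**2 - 9715 = (-106 + 25)**2 - 9715 = (-81)**2 - 9715 = 6561 - 9715 = -3154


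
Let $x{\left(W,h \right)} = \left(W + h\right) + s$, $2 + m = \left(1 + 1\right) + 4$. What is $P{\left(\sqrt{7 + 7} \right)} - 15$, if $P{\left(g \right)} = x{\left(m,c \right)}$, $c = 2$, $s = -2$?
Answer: $-11$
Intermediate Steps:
$m = 4$ ($m = -2 + \left(\left(1 + 1\right) + 4\right) = -2 + \left(2 + 4\right) = -2 + 6 = 4$)
$x{\left(W,h \right)} = -2 + W + h$ ($x{\left(W,h \right)} = \left(W + h\right) - 2 = -2 + W + h$)
$P{\left(g \right)} = 4$ ($P{\left(g \right)} = -2 + 4 + 2 = 4$)
$P{\left(\sqrt{7 + 7} \right)} - 15 = 4 - 15 = -11$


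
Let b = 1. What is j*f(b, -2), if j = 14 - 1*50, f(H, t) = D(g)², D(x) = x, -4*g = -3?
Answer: -81/4 ≈ -20.250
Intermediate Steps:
g = ¾ (g = -¼*(-3) = ¾ ≈ 0.75000)
f(H, t) = 9/16 (f(H, t) = (¾)² = 9/16)
j = -36 (j = 14 - 50 = -36)
j*f(b, -2) = -36*9/16 = -81/4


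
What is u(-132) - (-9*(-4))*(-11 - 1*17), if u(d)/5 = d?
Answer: 348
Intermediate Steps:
u(d) = 5*d
u(-132) - (-9*(-4))*(-11 - 1*17) = 5*(-132) - (-9*(-4))*(-11 - 1*17) = -660 - 36*(-11 - 17) = -660 - 36*(-28) = -660 - 1*(-1008) = -660 + 1008 = 348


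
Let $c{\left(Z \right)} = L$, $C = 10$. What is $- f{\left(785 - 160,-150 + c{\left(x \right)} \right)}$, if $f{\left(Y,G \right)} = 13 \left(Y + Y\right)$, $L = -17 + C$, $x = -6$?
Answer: $-16250$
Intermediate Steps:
$L = -7$ ($L = -17 + 10 = -7$)
$c{\left(Z \right)} = -7$
$f{\left(Y,G \right)} = 26 Y$ ($f{\left(Y,G \right)} = 13 \cdot 2 Y = 26 Y$)
$- f{\left(785 - 160,-150 + c{\left(x \right)} \right)} = - 26 \left(785 - 160\right) = - 26 \cdot 625 = \left(-1\right) 16250 = -16250$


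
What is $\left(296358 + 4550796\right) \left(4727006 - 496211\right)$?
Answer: $20507314907430$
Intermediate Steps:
$\left(296358 + 4550796\right) \left(4727006 - 496211\right) = 4847154 \cdot 4230795 = 20507314907430$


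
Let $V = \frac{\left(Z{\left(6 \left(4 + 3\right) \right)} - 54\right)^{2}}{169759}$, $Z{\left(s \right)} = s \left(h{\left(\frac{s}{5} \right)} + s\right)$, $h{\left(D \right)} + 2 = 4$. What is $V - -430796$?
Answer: $\frac{73134716600}{169759} \approx 4.3082 \cdot 10^{5}$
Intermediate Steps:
$h{\left(D \right)} = 2$ ($h{\left(D \right)} = -2 + 4 = 2$)
$Z{\left(s \right)} = s \left(2 + s\right)$
$V = \frac{3218436}{169759}$ ($V = \frac{\left(6 \left(4 + 3\right) \left(2 + 6 \left(4 + 3\right)\right) - 54\right)^{2}}{169759} = \left(6 \cdot 7 \left(2 + 6 \cdot 7\right) - 54\right)^{2} \cdot \frac{1}{169759} = \left(42 \left(2 + 42\right) - 54\right)^{2} \cdot \frac{1}{169759} = \left(42 \cdot 44 - 54\right)^{2} \cdot \frac{1}{169759} = \left(1848 - 54\right)^{2} \cdot \frac{1}{169759} = 1794^{2} \cdot \frac{1}{169759} = 3218436 \cdot \frac{1}{169759} = \frac{3218436}{169759} \approx 18.959$)
$V - -430796 = \frac{3218436}{169759} - -430796 = \frac{3218436}{169759} + 430796 = \frac{73134716600}{169759}$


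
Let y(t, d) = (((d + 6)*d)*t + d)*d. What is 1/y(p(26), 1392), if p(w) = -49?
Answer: -1/132731921664 ≈ -7.5340e-12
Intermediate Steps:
y(t, d) = d*(d + d*t*(6 + d)) (y(t, d) = (((6 + d)*d)*t + d)*d = ((d*(6 + d))*t + d)*d = (d*t*(6 + d) + d)*d = (d + d*t*(6 + d))*d = d*(d + d*t*(6 + d)))
1/y(p(26), 1392) = 1/(1392²*(1 + 6*(-49) + 1392*(-49))) = 1/(1937664*(1 - 294 - 68208)) = 1/(1937664*(-68501)) = 1/(-132731921664) = -1/132731921664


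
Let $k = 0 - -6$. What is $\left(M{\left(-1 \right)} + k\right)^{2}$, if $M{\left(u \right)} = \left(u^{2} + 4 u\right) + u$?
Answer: $4$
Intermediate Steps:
$M{\left(u \right)} = u^{2} + 5 u$
$k = 6$ ($k = 0 + 6 = 6$)
$\left(M{\left(-1 \right)} + k\right)^{2} = \left(- (5 - 1) + 6\right)^{2} = \left(\left(-1\right) 4 + 6\right)^{2} = \left(-4 + 6\right)^{2} = 2^{2} = 4$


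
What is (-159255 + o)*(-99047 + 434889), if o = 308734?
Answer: 50201326318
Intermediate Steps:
(-159255 + o)*(-99047 + 434889) = (-159255 + 308734)*(-99047 + 434889) = 149479*335842 = 50201326318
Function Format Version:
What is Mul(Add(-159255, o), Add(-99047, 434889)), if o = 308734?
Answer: 50201326318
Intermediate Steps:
Mul(Add(-159255, o), Add(-99047, 434889)) = Mul(Add(-159255, 308734), Add(-99047, 434889)) = Mul(149479, 335842) = 50201326318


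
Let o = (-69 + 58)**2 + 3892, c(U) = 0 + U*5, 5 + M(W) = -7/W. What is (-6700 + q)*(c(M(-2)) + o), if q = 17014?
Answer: 41312727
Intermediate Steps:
M(W) = -5 - 7/W
c(U) = 5*U (c(U) = 0 + 5*U = 5*U)
o = 4013 (o = (-11)**2 + 3892 = 121 + 3892 = 4013)
(-6700 + q)*(c(M(-2)) + o) = (-6700 + 17014)*(5*(-5 - 7/(-2)) + 4013) = 10314*(5*(-5 - 7*(-1/2)) + 4013) = 10314*(5*(-5 + 7/2) + 4013) = 10314*(5*(-3/2) + 4013) = 10314*(-15/2 + 4013) = 10314*(8011/2) = 41312727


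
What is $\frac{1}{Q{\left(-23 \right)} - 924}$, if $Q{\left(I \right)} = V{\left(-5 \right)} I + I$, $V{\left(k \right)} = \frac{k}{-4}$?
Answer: $- \frac{4}{3903} \approx -0.0010249$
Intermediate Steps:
$V{\left(k \right)} = - \frac{k}{4}$ ($V{\left(k \right)} = k \left(- \frac{1}{4}\right) = - \frac{k}{4}$)
$Q{\left(I \right)} = \frac{9 I}{4}$ ($Q{\left(I \right)} = \left(- \frac{1}{4}\right) \left(-5\right) I + I = \frac{5 I}{4} + I = \frac{9 I}{4}$)
$\frac{1}{Q{\left(-23 \right)} - 924} = \frac{1}{\frac{9}{4} \left(-23\right) - 924} = \frac{1}{- \frac{207}{4} - 924} = \frac{1}{- \frac{3903}{4}} = - \frac{4}{3903}$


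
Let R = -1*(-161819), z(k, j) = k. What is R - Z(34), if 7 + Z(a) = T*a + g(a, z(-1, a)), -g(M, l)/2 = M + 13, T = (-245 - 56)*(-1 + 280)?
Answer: 3017206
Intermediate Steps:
R = 161819
T = -83979 (T = -301*279 = -83979)
g(M, l) = -26 - 2*M (g(M, l) = -2*(M + 13) = -2*(13 + M) = -26 - 2*M)
Z(a) = -33 - 83981*a (Z(a) = -7 + (-83979*a + (-26 - 2*a)) = -7 + (-26 - 83981*a) = -33 - 83981*a)
R - Z(34) = 161819 - (-33 - 83981*34) = 161819 - (-33 - 2855354) = 161819 - 1*(-2855387) = 161819 + 2855387 = 3017206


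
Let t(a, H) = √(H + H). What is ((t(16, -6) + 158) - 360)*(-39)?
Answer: 7878 - 78*I*√3 ≈ 7878.0 - 135.1*I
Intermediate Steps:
t(a, H) = √2*√H (t(a, H) = √(2*H) = √2*√H)
((t(16, -6) + 158) - 360)*(-39) = ((√2*√(-6) + 158) - 360)*(-39) = ((√2*(I*√6) + 158) - 360)*(-39) = ((2*I*√3 + 158) - 360)*(-39) = ((158 + 2*I*√3) - 360)*(-39) = (-202 + 2*I*√3)*(-39) = 7878 - 78*I*√3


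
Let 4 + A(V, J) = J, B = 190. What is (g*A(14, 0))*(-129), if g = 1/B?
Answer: 258/95 ≈ 2.7158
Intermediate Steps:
A(V, J) = -4 + J
g = 1/190 ≈ 0.0052632
(g*A(14, 0))*(-129) = ((-4 + 0)/190)*(-129) = ((1/190)*(-4))*(-129) = -2/95*(-129) = 258/95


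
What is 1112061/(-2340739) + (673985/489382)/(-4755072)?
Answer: -2587819397268798659/5447008837950387456 ≈ -0.47509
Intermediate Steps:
1112061/(-2340739) + (673985/489382)/(-4755072) = 1112061*(-1/2340739) + (673985*(1/489382))*(-1/4755072) = -1112061/2340739 + (673985/489382)*(-1/4755072) = -1112061/2340739 - 673985/2327046645504 = -2587819397268798659/5447008837950387456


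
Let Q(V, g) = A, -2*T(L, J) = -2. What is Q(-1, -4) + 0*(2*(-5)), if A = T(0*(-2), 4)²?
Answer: 1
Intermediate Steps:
T(L, J) = 1 (T(L, J) = -½*(-2) = 1)
A = 1 (A = 1² = 1)
Q(V, g) = 1
Q(-1, -4) + 0*(2*(-5)) = 1 + 0*(2*(-5)) = 1 + 0*(-10) = 1 + 0 = 1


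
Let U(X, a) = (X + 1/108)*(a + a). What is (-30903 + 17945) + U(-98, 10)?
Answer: -402781/27 ≈ -14918.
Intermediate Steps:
U(X, a) = 2*a*(1/108 + X) (U(X, a) = (X + 1/108)*(2*a) = (1/108 + X)*(2*a) = 2*a*(1/108 + X))
(-30903 + 17945) + U(-98, 10) = (-30903 + 17945) + (1/54)*10*(1 + 108*(-98)) = -12958 + (1/54)*10*(1 - 10584) = -12958 + (1/54)*10*(-10583) = -12958 - 52915/27 = -402781/27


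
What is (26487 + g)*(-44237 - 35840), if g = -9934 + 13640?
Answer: -2417764861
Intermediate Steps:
g = 3706
(26487 + g)*(-44237 - 35840) = (26487 + 3706)*(-44237 - 35840) = 30193*(-80077) = -2417764861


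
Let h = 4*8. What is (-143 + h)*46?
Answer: -5106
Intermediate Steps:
h = 32
(-143 + h)*46 = (-143 + 32)*46 = -111*46 = -5106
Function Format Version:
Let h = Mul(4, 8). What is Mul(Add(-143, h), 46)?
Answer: -5106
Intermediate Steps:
h = 32
Mul(Add(-143, h), 46) = Mul(Add(-143, 32), 46) = Mul(-111, 46) = -5106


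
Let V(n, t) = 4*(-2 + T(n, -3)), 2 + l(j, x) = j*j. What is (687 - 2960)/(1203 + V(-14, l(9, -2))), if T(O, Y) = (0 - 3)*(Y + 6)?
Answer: -2273/1159 ≈ -1.9612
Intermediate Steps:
T(O, Y) = -18 - 3*Y (T(O, Y) = -3*(6 + Y) = -18 - 3*Y)
l(j, x) = -2 + j² (l(j, x) = -2 + j*j = -2 + j²)
V(n, t) = -44 (V(n, t) = 4*(-2 + (-18 - 3*(-3))) = 4*(-2 + (-18 + 9)) = 4*(-2 - 9) = 4*(-11) = -44)
(687 - 2960)/(1203 + V(-14, l(9, -2))) = (687 - 2960)/(1203 - 44) = -2273/1159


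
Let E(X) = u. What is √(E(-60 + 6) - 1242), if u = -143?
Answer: I*√1385 ≈ 37.216*I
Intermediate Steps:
E(X) = -143
√(E(-60 + 6) - 1242) = √(-143 - 1242) = √(-1385) = I*√1385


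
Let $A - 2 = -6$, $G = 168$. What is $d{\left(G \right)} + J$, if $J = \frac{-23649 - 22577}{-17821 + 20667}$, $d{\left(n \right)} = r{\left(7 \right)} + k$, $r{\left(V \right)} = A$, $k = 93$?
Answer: $\frac{103534}{1423} \approx 72.758$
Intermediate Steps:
$A = -4$ ($A = 2 - 6 = -4$)
$r{\left(V \right)} = -4$
$d{\left(n \right)} = 89$ ($d{\left(n \right)} = -4 + 93 = 89$)
$J = - \frac{23113}{1423}$ ($J = - \frac{46226}{2846} = \left(-46226\right) \frac{1}{2846} = - \frac{23113}{1423} \approx -16.242$)
$d{\left(G \right)} + J = 89 - \frac{23113}{1423} = \frac{103534}{1423}$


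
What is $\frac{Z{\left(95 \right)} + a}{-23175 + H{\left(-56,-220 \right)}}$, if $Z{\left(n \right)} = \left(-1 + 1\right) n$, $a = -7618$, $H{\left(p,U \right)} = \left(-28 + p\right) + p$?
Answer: $\frac{7618}{23315} \approx 0.32674$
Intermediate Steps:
$H{\left(p,U \right)} = -28 + 2 p$
$Z{\left(n \right)} = 0$ ($Z{\left(n \right)} = 0 n = 0$)
$\frac{Z{\left(95 \right)} + a}{-23175 + H{\left(-56,-220 \right)}} = \frac{0 - 7618}{-23175 + \left(-28 + 2 \left(-56\right)\right)} = - \frac{7618}{-23175 - 140} = - \frac{7618}{-23315} = \left(-7618\right) \left(- \frac{1}{23315}\right) = \frac{7618}{23315}$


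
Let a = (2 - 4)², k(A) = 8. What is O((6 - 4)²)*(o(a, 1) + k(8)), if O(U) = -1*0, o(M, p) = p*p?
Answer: 0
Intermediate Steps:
a = 4 (a = (-2)² = 4)
o(M, p) = p²
O(U) = 0
O((6 - 4)²)*(o(a, 1) + k(8)) = 0*(1² + 8) = 0*(1 + 8) = 0*9 = 0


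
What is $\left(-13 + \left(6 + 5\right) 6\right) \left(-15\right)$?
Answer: $-795$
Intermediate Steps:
$\left(-13 + \left(6 + 5\right) 6\right) \left(-15\right) = \left(-13 + 11 \cdot 6\right) \left(-15\right) = \left(-13 + 66\right) \left(-15\right) = 53 \left(-15\right) = -795$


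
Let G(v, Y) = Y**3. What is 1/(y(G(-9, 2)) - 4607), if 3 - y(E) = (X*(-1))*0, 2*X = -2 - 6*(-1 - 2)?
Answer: -1/4604 ≈ -0.00021720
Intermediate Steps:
X = 8 (X = (-2 - 6*(-1 - 2))/2 = (-2 - 6*(-3))/2 = (-2 - 1*(-18))/2 = (-2 + 18)/2 = (1/2)*16 = 8)
y(E) = 3 (y(E) = 3 - 8*(-1)*0 = 3 - (-8)*0 = 3 - 1*0 = 3 + 0 = 3)
1/(y(G(-9, 2)) - 4607) = 1/(3 - 4607) = 1/(-4604) = -1/4604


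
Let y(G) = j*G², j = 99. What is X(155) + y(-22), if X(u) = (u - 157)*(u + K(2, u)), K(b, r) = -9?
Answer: 47624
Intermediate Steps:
X(u) = (-157 + u)*(-9 + u) (X(u) = (u - 157)*(u - 9) = (-157 + u)*(-9 + u))
y(G) = 99*G²
X(155) + y(-22) = (1413 + 155² - 166*155) + 99*(-22)² = (1413 + 24025 - 25730) + 99*484 = -292 + 47916 = 47624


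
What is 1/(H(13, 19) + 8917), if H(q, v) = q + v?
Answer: 1/8949 ≈ 0.00011174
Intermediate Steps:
1/(H(13, 19) + 8917) = 1/((13 + 19) + 8917) = 1/(32 + 8917) = 1/8949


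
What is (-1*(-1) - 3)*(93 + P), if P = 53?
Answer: -292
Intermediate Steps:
(-1*(-1) - 3)*(93 + P) = (-1*(-1) - 3)*(93 + 53) = (1 - 3)*146 = -2*146 = -292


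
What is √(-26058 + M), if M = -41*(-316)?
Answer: I*√13102 ≈ 114.46*I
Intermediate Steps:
M = 12956
√(-26058 + M) = √(-26058 + 12956) = √(-13102) = I*√13102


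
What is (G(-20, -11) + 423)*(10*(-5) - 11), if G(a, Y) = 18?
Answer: -26901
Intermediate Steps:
(G(-20, -11) + 423)*(10*(-5) - 11) = (18 + 423)*(10*(-5) - 11) = 441*(-50 - 11) = 441*(-61) = -26901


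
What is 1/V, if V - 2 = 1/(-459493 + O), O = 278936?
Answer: 180557/361113 ≈ 0.50000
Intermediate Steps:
V = 361113/180557 (V = 2 + 1/(-459493 + 278936) = 2 + 1/(-180557) = 2 - 1/180557 = 361113/180557 ≈ 2.0000)
1/V = 1/(361113/180557) = 180557/361113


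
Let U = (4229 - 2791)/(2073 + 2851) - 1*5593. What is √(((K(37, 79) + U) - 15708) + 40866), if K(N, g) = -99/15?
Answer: √2963847912690/12310 ≈ 139.85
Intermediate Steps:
K(N, g) = -33/5 (K(N, g) = -99*1/15 = -33/5)
U = -13769247/2462 (U = 1438/4924 - 5593 = 1438*(1/4924) - 5593 = 719/2462 - 5593 = -13769247/2462 ≈ -5592.7)
√(((K(37, 79) + U) - 15708) + 40866) = √(((-33/5 - 13769247/2462) - 15708) + 40866) = √((-68927481/12310 - 15708) + 40866) = √(-262292961/12310 + 40866) = √(240767499/12310) = √2963847912690/12310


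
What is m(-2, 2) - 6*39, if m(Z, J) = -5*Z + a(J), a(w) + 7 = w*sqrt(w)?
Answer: -231 + 2*sqrt(2) ≈ -228.17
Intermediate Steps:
a(w) = -7 + w**(3/2) (a(w) = -7 + w*sqrt(w) = -7 + w**(3/2))
m(Z, J) = -7 + J**(3/2) - 5*Z (m(Z, J) = -5*Z + (-7 + J**(3/2)) = -7 + J**(3/2) - 5*Z)
m(-2, 2) - 6*39 = (-7 + 2**(3/2) - 5*(-2)) - 6*39 = (-7 + 2*sqrt(2) + 10) - 234 = (3 + 2*sqrt(2)) - 234 = -231 + 2*sqrt(2)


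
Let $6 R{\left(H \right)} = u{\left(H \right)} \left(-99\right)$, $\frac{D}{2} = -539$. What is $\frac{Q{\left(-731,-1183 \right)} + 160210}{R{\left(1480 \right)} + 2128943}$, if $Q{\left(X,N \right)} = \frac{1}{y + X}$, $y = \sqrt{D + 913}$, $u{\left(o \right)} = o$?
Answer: $\frac{85636409729}{1124922261098} - \frac{i \sqrt{165}}{1124922261098} \approx 0.076126 - 1.1419 \cdot 10^{-11} i$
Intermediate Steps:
$D = -1078$ ($D = 2 \left(-539\right) = -1078$)
$y = i \sqrt{165}$ ($y = \sqrt{-1078 + 913} = \sqrt{-165} = i \sqrt{165} \approx 12.845 i$)
$Q{\left(X,N \right)} = \frac{1}{X + i \sqrt{165}}$ ($Q{\left(X,N \right)} = \frac{1}{i \sqrt{165} + X} = \frac{1}{X + i \sqrt{165}}$)
$R{\left(H \right)} = - \frac{33 H}{2}$ ($R{\left(H \right)} = \frac{H \left(-99\right)}{6} = \frac{\left(-99\right) H}{6} = - \frac{33 H}{2}$)
$\frac{Q{\left(-731,-1183 \right)} + 160210}{R{\left(1480 \right)} + 2128943} = \frac{\frac{1}{-731 + i \sqrt{165}} + 160210}{\left(- \frac{33}{2}\right) 1480 + 2128943} = \frac{160210 + \frac{1}{-731 + i \sqrt{165}}}{-24420 + 2128943} = \frac{160210 + \frac{1}{-731 + i \sqrt{165}}}{2104523} = \left(160210 + \frac{1}{-731 + i \sqrt{165}}\right) \frac{1}{2104523} = \frac{4330}{56879} + \frac{1}{2104523 \left(-731 + i \sqrt{165}\right)}$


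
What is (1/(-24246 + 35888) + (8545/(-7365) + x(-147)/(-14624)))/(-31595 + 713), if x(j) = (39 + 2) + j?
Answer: 72280601831/1936163138074272 ≈ 3.7332e-5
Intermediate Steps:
x(j) = 41 + j
(1/(-24246 + 35888) + (8545/(-7365) + x(-147)/(-14624)))/(-31595 + 713) = (1/(-24246 + 35888) + (8545/(-7365) + (41 - 147)/(-14624)))/(-31595 + 713) = (1/11642 + (8545*(-1/7365) - 106*(-1/14624)))/(-30882) = (1/11642 + (-1709/1473 + 53/7312))*(-1/30882) = (1/11642 - 12418139/10770576)*(-1/30882) = -72280601831/62695522896*(-1/30882) = 72280601831/1936163138074272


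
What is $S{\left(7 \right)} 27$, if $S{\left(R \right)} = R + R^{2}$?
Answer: $1512$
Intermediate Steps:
$S{\left(7 \right)} 27 = 7 \left(1 + 7\right) 27 = 7 \cdot 8 \cdot 27 = 56 \cdot 27 = 1512$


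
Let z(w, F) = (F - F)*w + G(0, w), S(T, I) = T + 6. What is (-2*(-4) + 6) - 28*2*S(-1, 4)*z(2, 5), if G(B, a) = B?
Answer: 14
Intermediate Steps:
S(T, I) = 6 + T
z(w, F) = 0 (z(w, F) = (F - F)*w + 0 = 0*w + 0 = 0 + 0 = 0)
(-2*(-4) + 6) - 28*2*S(-1, 4)*z(2, 5) = (-2*(-4) + 6) - 28*2*(6 - 1)*0 = (8 + 6) - 28*2*5*0 = 14 - 280*0 = 14 - 28*0 = 14 + 0 = 14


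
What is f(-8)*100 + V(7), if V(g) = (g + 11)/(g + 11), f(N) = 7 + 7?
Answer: 1401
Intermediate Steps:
f(N) = 14
V(g) = 1 (V(g) = (11 + g)/(11 + g) = 1)
f(-8)*100 + V(7) = 14*100 + 1 = 1400 + 1 = 1401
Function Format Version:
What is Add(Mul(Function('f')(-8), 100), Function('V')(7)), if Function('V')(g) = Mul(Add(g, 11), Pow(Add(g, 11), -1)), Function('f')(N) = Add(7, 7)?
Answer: 1401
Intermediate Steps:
Function('f')(N) = 14
Function('V')(g) = 1 (Function('V')(g) = Mul(Add(11, g), Pow(Add(11, g), -1)) = 1)
Add(Mul(Function('f')(-8), 100), Function('V')(7)) = Add(Mul(14, 100), 1) = Add(1400, 1) = 1401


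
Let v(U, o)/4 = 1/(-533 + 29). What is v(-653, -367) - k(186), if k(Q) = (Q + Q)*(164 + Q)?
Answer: -16405201/126 ≈ -1.3020e+5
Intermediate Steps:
k(Q) = 2*Q*(164 + Q) (k(Q) = (2*Q)*(164 + Q) = 2*Q*(164 + Q))
v(U, o) = -1/126 (v(U, o) = 4/(-533 + 29) = 4/(-504) = 4*(-1/504) = -1/126)
v(-653, -367) - k(186) = -1/126 - 2*186*(164 + 186) = -1/126 - 2*186*350 = -1/126 - 1*130200 = -1/126 - 130200 = -16405201/126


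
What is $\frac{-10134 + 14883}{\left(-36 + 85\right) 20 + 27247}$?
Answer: $\frac{1583}{9409} \approx 0.16824$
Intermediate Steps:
$\frac{-10134 + 14883}{\left(-36 + 85\right) 20 + 27247} = \frac{4749}{49 \cdot 20 + 27247} = \frac{4749}{980 + 27247} = \frac{4749}{28227} = 4749 \cdot \frac{1}{28227} = \frac{1583}{9409}$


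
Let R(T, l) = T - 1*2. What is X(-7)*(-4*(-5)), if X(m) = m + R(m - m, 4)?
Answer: -180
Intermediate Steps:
R(T, l) = -2 + T (R(T, l) = T - 2 = -2 + T)
X(m) = -2 + m (X(m) = m + (-2 + (m - m)) = m + (-2 + 0) = m - 2 = -2 + m)
X(-7)*(-4*(-5)) = (-2 - 7)*(-4*(-5)) = -9*20 = -180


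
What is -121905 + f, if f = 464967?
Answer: 343062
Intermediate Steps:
-121905 + f = -121905 + 464967 = 343062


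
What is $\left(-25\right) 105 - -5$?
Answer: $-2620$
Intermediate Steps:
$\left(-25\right) 105 - -5 = -2625 + \left(-23 + 28\right) = -2625 + 5 = -2620$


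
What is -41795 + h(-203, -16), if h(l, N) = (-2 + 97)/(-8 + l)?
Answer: -8818840/211 ≈ -41795.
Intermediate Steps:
h(l, N) = 95/(-8 + l)
-41795 + h(-203, -16) = -41795 + 95/(-8 - 203) = -41795 + 95/(-211) = -41795 + 95*(-1/211) = -41795 - 95/211 = -8818840/211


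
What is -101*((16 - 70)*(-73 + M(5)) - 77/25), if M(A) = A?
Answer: -9264023/25 ≈ -3.7056e+5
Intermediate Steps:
-101*((16 - 70)*(-73 + M(5)) - 77/25) = -101*((16 - 70)*(-73 + 5) - 77/25) = -101*(-54*(-68) - 77*1/25) = -101*(3672 - 77/25) = -101*91723/25 = -9264023/25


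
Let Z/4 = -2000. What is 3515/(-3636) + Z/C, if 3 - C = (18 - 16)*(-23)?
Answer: -29260235/178164 ≈ -164.23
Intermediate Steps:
Z = -8000 (Z = 4*(-2000) = -8000)
C = 49 (C = 3 - (18 - 16)*(-23) = 3 - 2*(-23) = 3 - 1*(-46) = 3 + 46 = 49)
3515/(-3636) + Z/C = 3515/(-3636) - 8000/49 = 3515*(-1/3636) - 8000*1/49 = -3515/3636 - 8000/49 = -29260235/178164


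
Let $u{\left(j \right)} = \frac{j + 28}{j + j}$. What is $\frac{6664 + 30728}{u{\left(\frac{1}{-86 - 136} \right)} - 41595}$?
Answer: $- \frac{74784}{89405} \approx -0.83646$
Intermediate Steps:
$u{\left(j \right)} = \frac{28 + j}{2 j}$
$\frac{6664 + 30728}{u{\left(\frac{1}{-86 - 136} \right)} - 41595} = \frac{6664 + 30728}{\frac{28 + \frac{1}{-86 - 136}}{2 \frac{1}{-86 - 136}} - 41595} = \frac{37392}{\frac{28 + \frac{1}{-222}}{2 \frac{1}{-222}} - 41595} = \frac{37392}{\frac{28 - \frac{1}{222}}{2 \left(- \frac{1}{222}\right)} - 41595} = \frac{37392}{\frac{1}{2} \left(-222\right) \frac{6215}{222} - 41595} = \frac{37392}{- \frac{6215}{2} - 41595} = \frac{37392}{- \frac{89405}{2}} = 37392 \left(- \frac{2}{89405}\right) = - \frac{74784}{89405}$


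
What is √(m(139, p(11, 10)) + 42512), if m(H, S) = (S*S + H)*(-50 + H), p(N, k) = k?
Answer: 3*√7087 ≈ 252.55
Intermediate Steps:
m(H, S) = (-50 + H)*(H + S²) (m(H, S) = (S² + H)*(-50 + H) = (H + S²)*(-50 + H) = (-50 + H)*(H + S²))
√(m(139, p(11, 10)) + 42512) = √((139² - 50*139 - 50*10² + 139*10²) + 42512) = √((19321 - 6950 - 50*100 + 139*100) + 42512) = √((19321 - 6950 - 5000 + 13900) + 42512) = √(21271 + 42512) = √63783 = 3*√7087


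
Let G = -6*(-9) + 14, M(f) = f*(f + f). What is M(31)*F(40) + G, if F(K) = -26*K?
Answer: -1998812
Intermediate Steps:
M(f) = 2*f**2 (M(f) = f*(2*f) = 2*f**2)
G = 68 (G = 54 + 14 = 68)
M(31)*F(40) + G = (2*31**2)*(-26*40) + 68 = (2*961)*(-1040) + 68 = 1922*(-1040) + 68 = -1998880 + 68 = -1998812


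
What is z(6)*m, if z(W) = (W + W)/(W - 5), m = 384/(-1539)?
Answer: -512/171 ≈ -2.9942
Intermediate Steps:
m = -128/513 (m = 384*(-1/1539) = -128/513 ≈ -0.24951)
z(W) = 2*W/(-5 + W) (z(W) = (2*W)/(-5 + W) = 2*W/(-5 + W))
z(6)*m = (2*6/(-5 + 6))*(-128/513) = (2*6/1)*(-128/513) = (2*6*1)*(-128/513) = 12*(-128/513) = -512/171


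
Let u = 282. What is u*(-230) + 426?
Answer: -64434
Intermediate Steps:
u*(-230) + 426 = 282*(-230) + 426 = -64860 + 426 = -64434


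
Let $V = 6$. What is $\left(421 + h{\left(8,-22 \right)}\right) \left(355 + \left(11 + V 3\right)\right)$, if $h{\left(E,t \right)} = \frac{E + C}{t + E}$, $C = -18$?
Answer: $\frac{1133568}{7} \approx 1.6194 \cdot 10^{5}$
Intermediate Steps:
$h{\left(E,t \right)} = \frac{-18 + E}{E + t}$ ($h{\left(E,t \right)} = \frac{E - 18}{t + E} = \frac{-18 + E}{E + t}$)
$\left(421 + h{\left(8,-22 \right)}\right) \left(355 + \left(11 + V 3\right)\right) = \left(421 + \frac{-18 + 8}{8 - 22}\right) \left(355 + \left(11 + 6 \cdot 3\right)\right) = \left(421 + \frac{1}{-14} \left(-10\right)\right) \left(355 + \left(11 + 18\right)\right) = \left(421 - - \frac{5}{7}\right) \left(355 + 29\right) = \left(421 + \frac{5}{7}\right) 384 = \frac{2952}{7} \cdot 384 = \frac{1133568}{7}$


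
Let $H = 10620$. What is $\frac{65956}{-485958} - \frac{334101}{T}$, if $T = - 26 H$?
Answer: $\frac{728016581}{677690520} \approx 1.0743$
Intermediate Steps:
$T = -276120$ ($T = \left(-26\right) 10620 = -276120$)
$\frac{65956}{-485958} - \frac{334101}{T} = \frac{65956}{-485958} - \frac{334101}{-276120} = 65956 \left(- \frac{1}{485958}\right) - - \frac{111367}{92040} = - \frac{2998}{22089} + \frac{111367}{92040} = \frac{728016581}{677690520}$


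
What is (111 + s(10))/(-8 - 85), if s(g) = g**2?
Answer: -211/93 ≈ -2.2688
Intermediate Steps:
(111 + s(10))/(-8 - 85) = (111 + 10**2)/(-8 - 85) = (111 + 100)/(-93) = 211*(-1/93) = -211/93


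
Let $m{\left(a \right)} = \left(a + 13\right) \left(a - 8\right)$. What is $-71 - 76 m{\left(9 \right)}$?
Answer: $-1743$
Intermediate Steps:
$m{\left(a \right)} = \left(-8 + a\right) \left(13 + a\right)$ ($m{\left(a \right)} = \left(13 + a\right) \left(-8 + a\right) = \left(-8 + a\right) \left(13 + a\right)$)
$-71 - 76 m{\left(9 \right)} = -71 - 76 \left(-104 + 9^{2} + 5 \cdot 9\right) = -71 - 76 \left(-104 + 81 + 45\right) = -71 - 1672 = -1743$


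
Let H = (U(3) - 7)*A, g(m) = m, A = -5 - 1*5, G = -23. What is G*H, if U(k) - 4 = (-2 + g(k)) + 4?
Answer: 460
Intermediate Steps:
A = -10 (A = -5 - 5 = -10)
U(k) = 6 + k (U(k) = 4 + ((-2 + k) + 4) = 4 + (2 + k) = 6 + k)
H = -20 (H = ((6 + 3) - 7)*(-10) = (9 - 7)*(-10) = 2*(-10) = -20)
G*H = -23*(-20) = 460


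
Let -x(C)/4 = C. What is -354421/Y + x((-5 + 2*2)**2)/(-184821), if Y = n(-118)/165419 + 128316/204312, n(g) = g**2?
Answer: -61496093408555058830/123577197353337 ≈ -4.9763e+5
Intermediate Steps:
x(C) = -4*C
Y = 2005895391/2816423894 (Y = (-118)**2/165419 + 128316/204312 = 13924*(1/165419) + 128316*(1/204312) = 13924/165419 + 10693/17026 = 2005895391/2816423894 ≈ 0.71221)
-354421/Y + x((-5 + 2*2)**2)/(-184821) = -354421/2005895391/2816423894 - 4*(-5 + 2*2)**2/(-184821) = -354421*2816423894/2005895391 - 4*(-5 + 4)**2*(-1/184821) = -998199772935374/2005895391 - 4*(-1)**2*(-1/184821) = -998199772935374/2005895391 - 4*1*(-1/184821) = -998199772935374/2005895391 - 4*(-1/184821) = -998199772935374/2005895391 + 4/184821 = -61496093408555058830/123577197353337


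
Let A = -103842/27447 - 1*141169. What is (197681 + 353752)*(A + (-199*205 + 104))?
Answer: -917513792923482/9149 ≈ -1.0029e+11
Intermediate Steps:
A = -1291589795/9149 (A = -103842*1/27447 - 141169 = -34614/9149 - 141169 = -1291589795/9149 ≈ -1.4117e+5)
(197681 + 353752)*(A + (-199*205 + 104)) = (197681 + 353752)*(-1291589795/9149 + (-199*205 + 104)) = 551433*(-1291589795/9149 + (-40795 + 104)) = 551433*(-1291589795/9149 - 40691) = 551433*(-1663871754/9149) = -917513792923482/9149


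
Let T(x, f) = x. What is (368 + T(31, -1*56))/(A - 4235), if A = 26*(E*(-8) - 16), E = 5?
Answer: -19/271 ≈ -0.070111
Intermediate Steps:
A = -1456 (A = 26*(5*(-8) - 16) = 26*(-40 - 16) = 26*(-56) = -1456)
(368 + T(31, -1*56))/(A - 4235) = (368 + 31)/(-1456 - 4235) = 399/(-5691) = 399*(-1/5691) = -19/271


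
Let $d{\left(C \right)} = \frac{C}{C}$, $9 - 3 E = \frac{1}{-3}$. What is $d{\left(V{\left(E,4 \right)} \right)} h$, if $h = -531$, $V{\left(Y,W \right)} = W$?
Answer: $-531$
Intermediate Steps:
$E = \frac{28}{9}$ ($E = 3 - \frac{1}{3 \left(-3\right)} = 3 - - \frac{1}{9} = 3 + \frac{1}{9} = \frac{28}{9} \approx 3.1111$)
$d{\left(C \right)} = 1$
$d{\left(V{\left(E,4 \right)} \right)} h = 1 \left(-531\right) = -531$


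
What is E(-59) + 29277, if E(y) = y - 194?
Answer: 29024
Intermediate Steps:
E(y) = -194 + y
E(-59) + 29277 = (-194 - 59) + 29277 = -253 + 29277 = 29024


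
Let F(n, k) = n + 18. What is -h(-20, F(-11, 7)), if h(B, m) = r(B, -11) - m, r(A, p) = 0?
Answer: 7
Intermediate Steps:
F(n, k) = 18 + n
h(B, m) = -m (h(B, m) = 0 - m = -m)
-h(-20, F(-11, 7)) = -(-1)*(18 - 11) = -(-1)*7 = -1*(-7) = 7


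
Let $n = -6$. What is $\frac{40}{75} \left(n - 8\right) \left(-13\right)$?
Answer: $\frac{1456}{15} \approx 97.067$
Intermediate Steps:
$\frac{40}{75} \left(n - 8\right) \left(-13\right) = \frac{40}{75} \left(-6 - 8\right) \left(-13\right) = 40 \cdot \frac{1}{75} \left(\left(-14\right) \left(-13\right)\right) = \frac{8}{15} \cdot 182 = \frac{1456}{15}$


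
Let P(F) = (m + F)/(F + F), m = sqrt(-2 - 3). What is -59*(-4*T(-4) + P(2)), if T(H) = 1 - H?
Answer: 2301/2 - 59*I*sqrt(5)/4 ≈ 1150.5 - 32.982*I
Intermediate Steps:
m = I*sqrt(5) (m = sqrt(-5) = I*sqrt(5) ≈ 2.2361*I)
P(F) = (F + I*sqrt(5))/(2*F) (P(F) = (I*sqrt(5) + F)/(F + F) = (F + I*sqrt(5))/((2*F)) = (F + I*sqrt(5))*(1/(2*F)) = (F + I*sqrt(5))/(2*F))
-59*(-4*T(-4) + P(2)) = -59*(-4*(1 - 1*(-4)) + (1/2)*(2 + I*sqrt(5))/2) = -59*(-4*(1 + 4) + (1/2)*(1/2)*(2 + I*sqrt(5))) = -59*(-4*5 + (1/2 + I*sqrt(5)/4)) = -59*(-20 + (1/2 + I*sqrt(5)/4)) = -59*(-39/2 + I*sqrt(5)/4) = 2301/2 - 59*I*sqrt(5)/4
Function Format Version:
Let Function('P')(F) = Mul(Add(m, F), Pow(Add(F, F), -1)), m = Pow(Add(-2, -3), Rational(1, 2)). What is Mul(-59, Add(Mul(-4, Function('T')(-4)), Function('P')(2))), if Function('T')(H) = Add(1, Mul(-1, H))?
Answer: Add(Rational(2301, 2), Mul(Rational(-59, 4), I, Pow(5, Rational(1, 2)))) ≈ Add(1150.5, Mul(-32.982, I))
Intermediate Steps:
m = Mul(I, Pow(5, Rational(1, 2))) (m = Pow(-5, Rational(1, 2)) = Mul(I, Pow(5, Rational(1, 2))) ≈ Mul(2.2361, I))
Function('P')(F) = Mul(Rational(1, 2), Pow(F, -1), Add(F, Mul(I, Pow(5, Rational(1, 2))))) (Function('P')(F) = Mul(Add(Mul(I, Pow(5, Rational(1, 2))), F), Pow(Add(F, F), -1)) = Mul(Add(F, Mul(I, Pow(5, Rational(1, 2)))), Pow(Mul(2, F), -1)) = Mul(Add(F, Mul(I, Pow(5, Rational(1, 2)))), Mul(Rational(1, 2), Pow(F, -1))) = Mul(Rational(1, 2), Pow(F, -1), Add(F, Mul(I, Pow(5, Rational(1, 2))))))
Mul(-59, Add(Mul(-4, Function('T')(-4)), Function('P')(2))) = Mul(-59, Add(Mul(-4, Add(1, Mul(-1, -4))), Mul(Rational(1, 2), Pow(2, -1), Add(2, Mul(I, Pow(5, Rational(1, 2))))))) = Mul(-59, Add(Mul(-4, Add(1, 4)), Mul(Rational(1, 2), Rational(1, 2), Add(2, Mul(I, Pow(5, Rational(1, 2))))))) = Mul(-59, Add(Mul(-4, 5), Add(Rational(1, 2), Mul(Rational(1, 4), I, Pow(5, Rational(1, 2)))))) = Mul(-59, Add(-20, Add(Rational(1, 2), Mul(Rational(1, 4), I, Pow(5, Rational(1, 2)))))) = Mul(-59, Add(Rational(-39, 2), Mul(Rational(1, 4), I, Pow(5, Rational(1, 2))))) = Add(Rational(2301, 2), Mul(Rational(-59, 4), I, Pow(5, Rational(1, 2))))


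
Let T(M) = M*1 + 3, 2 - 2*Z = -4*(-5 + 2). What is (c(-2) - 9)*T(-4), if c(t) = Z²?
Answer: -16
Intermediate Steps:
Z = -5 (Z = 1 - (-2)*(-5 + 2) = 1 - (-2)*(-3) = 1 - ½*12 = 1 - 6 = -5)
T(M) = 3 + M (T(M) = M + 3 = 3 + M)
c(t) = 25 (c(t) = (-5)² = 25)
(c(-2) - 9)*T(-4) = (25 - 9)*(3 - 4) = 16*(-1) = -16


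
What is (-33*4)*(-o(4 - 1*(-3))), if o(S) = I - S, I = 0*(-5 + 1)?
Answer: -924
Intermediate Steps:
I = 0 (I = 0*(-4) = 0)
o(S) = -S (o(S) = 0 - S = -S)
(-33*4)*(-o(4 - 1*(-3))) = (-33*4)*(-(-1)*(4 - 1*(-3))) = -(-132)*(-(4 + 3)) = -(-132)*(-1*7) = -(-132)*(-7) = -132*7 = -924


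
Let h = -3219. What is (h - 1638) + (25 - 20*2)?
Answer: -4872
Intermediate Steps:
(h - 1638) + (25 - 20*2) = (-3219 - 1638) + (25 - 20*2) = -4857 + (25 - 40) = -4857 - 15 = -4872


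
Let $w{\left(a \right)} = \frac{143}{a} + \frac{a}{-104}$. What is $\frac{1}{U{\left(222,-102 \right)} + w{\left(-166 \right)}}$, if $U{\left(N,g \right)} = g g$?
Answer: $\frac{4316}{44906835} \approx 9.611 \cdot 10^{-5}$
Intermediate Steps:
$U{\left(N,g \right)} = g^{2}$
$w{\left(a \right)} = \frac{143}{a} - \frac{a}{104}$ ($w{\left(a \right)} = \frac{143}{a} + a \left(- \frac{1}{104}\right) = \frac{143}{a} - \frac{a}{104}$)
$\frac{1}{U{\left(222,-102 \right)} + w{\left(-166 \right)}} = \frac{1}{\left(-102\right)^{2} + \left(\frac{143}{-166} - - \frac{83}{52}\right)} = \frac{1}{10404 + \left(143 \left(- \frac{1}{166}\right) + \frac{83}{52}\right)} = \frac{1}{10404 + \left(- \frac{143}{166} + \frac{83}{52}\right)} = \frac{1}{10404 + \frac{3171}{4316}} = \frac{1}{\frac{44906835}{4316}} = \frac{4316}{44906835}$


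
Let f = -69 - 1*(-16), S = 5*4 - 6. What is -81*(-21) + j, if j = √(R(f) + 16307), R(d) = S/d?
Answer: 1701 + √45805621/53 ≈ 1828.7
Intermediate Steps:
S = 14 (S = 20 - 6 = 14)
f = -53 (f = -69 + 16 = -53)
R(d) = 14/d
j = √45805621/53 (j = √(14/(-53) + 16307) = √(14*(-1/53) + 16307) = √(-14/53 + 16307) = √(864257/53) = √45805621/53 ≈ 127.70)
-81*(-21) + j = -81*(-21) + √45805621/53 = 1701 + √45805621/53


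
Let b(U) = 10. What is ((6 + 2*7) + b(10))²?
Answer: 900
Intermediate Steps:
((6 + 2*7) + b(10))² = ((6 + 2*7) + 10)² = ((6 + 14) + 10)² = (20 + 10)² = 30² = 900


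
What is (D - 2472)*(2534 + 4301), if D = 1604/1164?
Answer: -4914030085/291 ≈ -1.6887e+7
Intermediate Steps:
D = 401/291 (D = 1604*(1/1164) = 401/291 ≈ 1.3780)
(D - 2472)*(2534 + 4301) = (401/291 - 2472)*(2534 + 4301) = -718951/291*6835 = -4914030085/291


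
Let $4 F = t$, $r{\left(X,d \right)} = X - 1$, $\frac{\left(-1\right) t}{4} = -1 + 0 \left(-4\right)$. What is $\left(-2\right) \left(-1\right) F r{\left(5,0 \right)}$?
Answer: $8$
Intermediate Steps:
$t = 4$ ($t = - 4 \left(-1 + 0 \left(-4\right)\right) = - 4 \left(-1 + 0\right) = \left(-4\right) \left(-1\right) = 4$)
$r{\left(X,d \right)} = -1 + X$
$F = 1$ ($F = \frac{1}{4} \cdot 4 = 1$)
$\left(-2\right) \left(-1\right) F r{\left(5,0 \right)} = \left(-2\right) \left(-1\right) 1 \left(-1 + 5\right) = 2 \cdot 1 \cdot 4 = 2 \cdot 4 = 8$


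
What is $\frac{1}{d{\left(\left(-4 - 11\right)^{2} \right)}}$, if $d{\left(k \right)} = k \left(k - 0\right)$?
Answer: $\frac{1}{50625} \approx 1.9753 \cdot 10^{-5}$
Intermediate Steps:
$d{\left(k \right)} = k^{2}$ ($d{\left(k \right)} = k \left(k + 0\right) = k k = k^{2}$)
$\frac{1}{d{\left(\left(-4 - 11\right)^{2} \right)}} = \frac{1}{\left(\left(-4 - 11\right)^{2}\right)^{2}} = \frac{1}{\left(\left(-15\right)^{2}\right)^{2}} = \frac{1}{225^{2}} = \frac{1}{50625}$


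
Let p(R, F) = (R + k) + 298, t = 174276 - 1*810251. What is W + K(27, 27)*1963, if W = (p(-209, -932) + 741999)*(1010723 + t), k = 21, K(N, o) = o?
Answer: 278103916533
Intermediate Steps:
t = -635975 (t = 174276 - 810251 = -635975)
p(R, F) = 319 + R (p(R, F) = (R + 21) + 298 = (21 + R) + 298 = 319 + R)
W = 278103863532 (W = ((319 - 209) + 741999)*(1010723 - 635975) = (110 + 741999)*374748 = 742109*374748 = 278103863532)
W + K(27, 27)*1963 = 278103863532 + 27*1963 = 278103863532 + 53001 = 278103916533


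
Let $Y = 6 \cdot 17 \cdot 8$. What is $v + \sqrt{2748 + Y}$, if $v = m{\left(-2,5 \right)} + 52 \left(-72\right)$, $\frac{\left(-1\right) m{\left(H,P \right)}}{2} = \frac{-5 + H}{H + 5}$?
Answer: $- \frac{11218}{3} + 18 \sqrt{11} \approx -3679.6$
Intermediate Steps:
$Y = 816$ ($Y = 102 \cdot 8 = 816$)
$m{\left(H,P \right)} = - \frac{2 \left(-5 + H\right)}{5 + H}$ ($m{\left(H,P \right)} = - 2 \frac{-5 + H}{H + 5} = - 2 \frac{-5 + H}{5 + H} = - \frac{2 \left(-5 + H\right)}{5 + H}$)
$v = - \frac{11218}{3}$ ($v = \frac{2 \left(5 - -2\right)}{5 - 2} + 52 \left(-72\right) = \frac{2 \left(5 + 2\right)}{3} - 3744 = 2 \cdot \frac{1}{3} \cdot 7 - 3744 = \frac{14}{3} - 3744 = - \frac{11218}{3} \approx -3739.3$)
$v + \sqrt{2748 + Y} = - \frac{11218}{3} + \sqrt{2748 + 816} = - \frac{11218}{3} + \sqrt{3564} = - \frac{11218}{3} + 18 \sqrt{11}$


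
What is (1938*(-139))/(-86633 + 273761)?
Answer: -44897/31188 ≈ -1.4396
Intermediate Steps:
(1938*(-139))/(-86633 + 273761) = -269382/187128 = -269382*1/187128 = -44897/31188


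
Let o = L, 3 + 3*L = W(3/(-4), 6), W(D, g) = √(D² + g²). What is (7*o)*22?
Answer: -154 + 77*√65/2 ≈ 156.40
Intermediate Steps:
L = -1 + √65/4 (L = -1 + √((3/(-4))² + 6²)/3 = -1 + √((3*(-¼))² + 36)/3 = -1 + √((-¾)² + 36)/3 = -1 + √(9/16 + 36)/3 = -1 + √(585/16)/3 = -1 + (3*√65/4)/3 = -1 + √65/4 ≈ 1.0156)
o = -1 + √65/4 ≈ 1.0156
(7*o)*22 = (7*(-1 + √65/4))*22 = (-7 + 7*√65/4)*22 = -154 + 77*√65/2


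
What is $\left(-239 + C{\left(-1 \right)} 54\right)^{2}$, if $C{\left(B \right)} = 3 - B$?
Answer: $529$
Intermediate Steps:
$\left(-239 + C{\left(-1 \right)} 54\right)^{2} = \left(-239 + \left(3 - -1\right) 54\right)^{2} = \left(-239 + \left(3 + 1\right) 54\right)^{2} = \left(-239 + 4 \cdot 54\right)^{2} = \left(-239 + 216\right)^{2} = \left(-23\right)^{2} = 529$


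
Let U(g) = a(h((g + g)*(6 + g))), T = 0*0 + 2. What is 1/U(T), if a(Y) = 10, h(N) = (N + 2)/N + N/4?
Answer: 1/10 ≈ 0.10000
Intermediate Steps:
h(N) = N/4 + (2 + N)/N (h(N) = (2 + N)/N + N*(1/4) = (2 + N)/N + N/4 = N/4 + (2 + N)/N)
T = 2 (T = 0 + 2 = 2)
U(g) = 10
1/U(T) = 1/10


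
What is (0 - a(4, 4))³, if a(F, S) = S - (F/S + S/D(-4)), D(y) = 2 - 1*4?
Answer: -125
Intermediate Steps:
D(y) = -2 (D(y) = 2 - 4 = -2)
a(F, S) = 3*S/2 - F/S (a(F, S) = S - (F/S + S/(-2)) = S - (F/S + S*(-½)) = S - (F/S - S/2) = S - (-S/2 + F/S) = S + (S/2 - F/S) = 3*S/2 - F/S)
(0 - a(4, 4))³ = (0 - ((3/2)*4 - 1*4/4))³ = (0 - (6 - 1*4*¼))³ = (0 - (6 - 1))³ = (0 - 1*5)³ = (0 - 5)³ = (-5)³ = -125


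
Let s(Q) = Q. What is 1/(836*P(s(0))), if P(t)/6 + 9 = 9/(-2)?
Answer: -1/67716 ≈ -1.4768e-5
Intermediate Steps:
P(t) = -81 (P(t) = -54 + 6*(9/(-2)) = -54 + 6*(9*(-1/2)) = -54 + 6*(-9/2) = -54 - 27 = -81)
1/(836*P(s(0))) = 1/(836*(-81)) = (1/836)*(-1/81) = -1/67716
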